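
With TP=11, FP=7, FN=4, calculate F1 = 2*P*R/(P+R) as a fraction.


F1 = 2 * P * R / (P + R)
P = TP/(TP+FP) = 11/18 = 11/18
R = TP/(TP+FN) = 11/15 = 11/15
2 * P * R = 2 * 11/18 * 11/15 = 121/135
P + R = 11/18 + 11/15 = 121/90
F1 = 121/135 / 121/90 = 2/3

2/3


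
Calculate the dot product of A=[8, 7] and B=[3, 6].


Dot product = sum of element-wise products
A[0]*B[0] = 8*3 = 24
A[1]*B[1] = 7*6 = 42
Sum = 24 + 42 = 66

66


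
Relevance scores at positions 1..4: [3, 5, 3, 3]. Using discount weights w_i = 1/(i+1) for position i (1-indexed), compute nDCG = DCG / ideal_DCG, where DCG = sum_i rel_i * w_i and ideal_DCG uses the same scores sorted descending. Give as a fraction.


Position discount weights w_i = 1/(i+1) for i=1..4:
Weights = [1/2, 1/3, 1/4, 1/5]
Actual relevance: [3, 5, 3, 3]
DCG = 3/2 + 5/3 + 3/4 + 3/5 = 271/60
Ideal relevance (sorted desc): [5, 3, 3, 3]
Ideal DCG = 5/2 + 3/3 + 3/4 + 3/5 = 97/20
nDCG = DCG / ideal_DCG = 271/60 / 97/20 = 271/291

271/291


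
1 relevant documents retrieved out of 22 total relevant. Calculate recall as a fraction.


Recall = retrieved_relevant / total_relevant
= 1 / 22
= 1 / (1 + 21)
= 1/22

1/22


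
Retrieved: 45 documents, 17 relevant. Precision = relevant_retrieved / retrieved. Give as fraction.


Precision = relevant_retrieved / total_retrieved
= 17 / 45
= 17 / (17 + 28)
= 17/45

17/45


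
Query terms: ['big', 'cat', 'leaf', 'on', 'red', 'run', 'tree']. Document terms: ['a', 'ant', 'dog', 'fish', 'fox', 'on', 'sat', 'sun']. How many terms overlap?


Query terms: ['big', 'cat', 'leaf', 'on', 'red', 'run', 'tree']
Document terms: ['a', 'ant', 'dog', 'fish', 'fox', 'on', 'sat', 'sun']
Common terms: ['on']
Overlap count = 1

1


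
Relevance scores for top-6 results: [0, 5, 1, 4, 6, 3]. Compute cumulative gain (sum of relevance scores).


Cumulative Gain = sum of relevance scores
Position 1: rel=0, running sum=0
Position 2: rel=5, running sum=5
Position 3: rel=1, running sum=6
Position 4: rel=4, running sum=10
Position 5: rel=6, running sum=16
Position 6: rel=3, running sum=19
CG = 19

19


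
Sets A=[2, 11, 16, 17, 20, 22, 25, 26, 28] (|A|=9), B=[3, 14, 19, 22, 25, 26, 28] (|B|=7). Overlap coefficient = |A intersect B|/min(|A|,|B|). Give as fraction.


A intersect B = [22, 25, 26, 28]
|A intersect B| = 4
min(|A|, |B|) = min(9, 7) = 7
Overlap = 4 / 7 = 4/7

4/7


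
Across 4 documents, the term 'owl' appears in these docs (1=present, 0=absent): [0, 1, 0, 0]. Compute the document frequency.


Checking each document for 'owl':
Doc 1: absent
Doc 2: present
Doc 3: absent
Doc 4: absent
df = sum of presences = 0 + 1 + 0 + 0 = 1

1


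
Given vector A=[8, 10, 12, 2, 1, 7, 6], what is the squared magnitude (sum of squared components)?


|A|^2 = sum of squared components
A[0]^2 = 8^2 = 64
A[1]^2 = 10^2 = 100
A[2]^2 = 12^2 = 144
A[3]^2 = 2^2 = 4
A[4]^2 = 1^2 = 1
A[5]^2 = 7^2 = 49
A[6]^2 = 6^2 = 36
Sum = 64 + 100 + 144 + 4 + 1 + 49 + 36 = 398

398


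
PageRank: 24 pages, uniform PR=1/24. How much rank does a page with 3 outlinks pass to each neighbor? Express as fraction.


Initial PR = 1/24 = 1/24
Outlinks = 3
Contribution per link = PR / outlinks
= 1/24 / 3
= 1/72

1/72


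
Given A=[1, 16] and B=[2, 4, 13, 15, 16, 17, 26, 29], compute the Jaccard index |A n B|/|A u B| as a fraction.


A intersect B = [16]
|A intersect B| = 1
A union B = [1, 2, 4, 13, 15, 16, 17, 26, 29]
|A union B| = 9
Jaccard = 1/9 = 1/9

1/9


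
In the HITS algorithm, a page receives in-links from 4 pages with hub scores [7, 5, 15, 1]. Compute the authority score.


Authority = sum of hub scores of in-linkers
In-link 1: hub score = 7
In-link 2: hub score = 5
In-link 3: hub score = 15
In-link 4: hub score = 1
Authority = 7 + 5 + 15 + 1 = 28

28


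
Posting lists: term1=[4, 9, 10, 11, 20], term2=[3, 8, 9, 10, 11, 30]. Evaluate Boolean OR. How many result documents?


Boolean OR: find union of posting lists
term1 docs: [4, 9, 10, 11, 20]
term2 docs: [3, 8, 9, 10, 11, 30]
Union: [3, 4, 8, 9, 10, 11, 20, 30]
|union| = 8

8


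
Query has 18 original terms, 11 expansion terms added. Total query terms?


Original terms: 18
Expansion terms: 11
Total = 18 + 11 = 29

29


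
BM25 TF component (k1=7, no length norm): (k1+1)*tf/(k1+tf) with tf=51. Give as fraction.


BM25 TF component = (k1+1)*tf / (k1+tf)
k1 = 7, tf = 51
Numerator = (7+1)*51 = 408
Denominator = 7 + 51 = 58
= 408/58 = 204/29

204/29


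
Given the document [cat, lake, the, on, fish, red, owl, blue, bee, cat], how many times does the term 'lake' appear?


Document has 10 words
Scanning for 'lake':
Found at positions: [1]
Count = 1

1


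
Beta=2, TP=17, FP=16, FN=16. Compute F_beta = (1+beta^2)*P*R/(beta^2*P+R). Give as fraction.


P = TP/(TP+FP) = 17/33 = 17/33
R = TP/(TP+FN) = 17/33 = 17/33
beta^2 = 2^2 = 4
(1 + beta^2) = 5
Numerator = (1+beta^2)*P*R = 1445/1089
Denominator = beta^2*P + R = 68/33 + 17/33 = 85/33
F_beta = 17/33

17/33


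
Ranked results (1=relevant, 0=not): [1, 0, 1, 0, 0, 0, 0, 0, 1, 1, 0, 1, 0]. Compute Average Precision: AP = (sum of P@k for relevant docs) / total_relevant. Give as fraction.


Computing P@k for each relevant position:
Position 1: relevant, P@1 = 1/1 = 1
Position 2: not relevant
Position 3: relevant, P@3 = 2/3 = 2/3
Position 4: not relevant
Position 5: not relevant
Position 6: not relevant
Position 7: not relevant
Position 8: not relevant
Position 9: relevant, P@9 = 3/9 = 1/3
Position 10: relevant, P@10 = 4/10 = 2/5
Position 11: not relevant
Position 12: relevant, P@12 = 5/12 = 5/12
Position 13: not relevant
Sum of P@k = 1 + 2/3 + 1/3 + 2/5 + 5/12 = 169/60
AP = 169/60 / 5 = 169/300

169/300


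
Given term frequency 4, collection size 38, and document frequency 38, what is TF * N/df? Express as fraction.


TF * (N/df)
= 4 * (38/38)
= 4 * 1
= 4

4


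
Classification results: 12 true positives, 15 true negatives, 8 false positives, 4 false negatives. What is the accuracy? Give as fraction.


Accuracy = (TP + TN) / (TP + TN + FP + FN)
TP + TN = 12 + 15 = 27
Total = 12 + 15 + 8 + 4 = 39
Accuracy = 27 / 39 = 9/13

9/13


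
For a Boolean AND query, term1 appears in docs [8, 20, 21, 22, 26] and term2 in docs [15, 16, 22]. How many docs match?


Boolean AND: find intersection of posting lists
term1 docs: [8, 20, 21, 22, 26]
term2 docs: [15, 16, 22]
Intersection: [22]
|intersection| = 1

1


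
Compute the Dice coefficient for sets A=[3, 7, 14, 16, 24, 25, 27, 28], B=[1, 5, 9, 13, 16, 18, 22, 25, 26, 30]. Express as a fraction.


A intersect B = [16, 25]
|A intersect B| = 2
|A| = 8, |B| = 10
Dice = 2*2 / (8+10)
= 4 / 18 = 2/9

2/9


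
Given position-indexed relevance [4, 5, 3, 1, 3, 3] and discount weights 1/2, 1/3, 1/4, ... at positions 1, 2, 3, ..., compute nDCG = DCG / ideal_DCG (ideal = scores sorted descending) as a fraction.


Position discount weights w_i = 1/(i+1) for i=1..6:
Weights = [1/2, 1/3, 1/4, 1/5, 1/6, 1/7]
Actual relevance: [4, 5, 3, 1, 3, 3]
DCG = 4/2 + 5/3 + 3/4 + 1/5 + 3/6 + 3/7 = 2329/420
Ideal relevance (sorted desc): [5, 4, 3, 3, 3, 1]
Ideal DCG = 5/2 + 4/3 + 3/4 + 3/5 + 3/6 + 1/7 = 2447/420
nDCG = DCG / ideal_DCG = 2329/420 / 2447/420 = 2329/2447

2329/2447


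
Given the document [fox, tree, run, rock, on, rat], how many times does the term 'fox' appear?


Document has 6 words
Scanning for 'fox':
Found at positions: [0]
Count = 1

1


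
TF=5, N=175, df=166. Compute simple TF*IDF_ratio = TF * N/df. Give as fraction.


TF * (N/df)
= 5 * (175/166)
= 5 * 175/166
= 875/166

875/166


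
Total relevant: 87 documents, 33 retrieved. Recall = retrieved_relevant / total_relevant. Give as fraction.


Recall = retrieved_relevant / total_relevant
= 33 / 87
= 33 / (33 + 54)
= 11/29

11/29


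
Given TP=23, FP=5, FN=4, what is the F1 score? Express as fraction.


F1 = 2 * P * R / (P + R)
P = TP/(TP+FP) = 23/28 = 23/28
R = TP/(TP+FN) = 23/27 = 23/27
2 * P * R = 2 * 23/28 * 23/27 = 529/378
P + R = 23/28 + 23/27 = 1265/756
F1 = 529/378 / 1265/756 = 46/55

46/55


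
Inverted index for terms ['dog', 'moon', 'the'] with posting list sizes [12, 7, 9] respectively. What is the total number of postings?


Summing posting list sizes:
'dog': 12 postings
'moon': 7 postings
'the': 9 postings
Total = 12 + 7 + 9 = 28

28


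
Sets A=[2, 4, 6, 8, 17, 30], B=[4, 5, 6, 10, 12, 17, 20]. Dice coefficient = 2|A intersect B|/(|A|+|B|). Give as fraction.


A intersect B = [4, 6, 17]
|A intersect B| = 3
|A| = 6, |B| = 7
Dice = 2*3 / (6+7)
= 6 / 13 = 6/13

6/13


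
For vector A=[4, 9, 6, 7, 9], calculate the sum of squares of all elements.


|A|^2 = sum of squared components
A[0]^2 = 4^2 = 16
A[1]^2 = 9^2 = 81
A[2]^2 = 6^2 = 36
A[3]^2 = 7^2 = 49
A[4]^2 = 9^2 = 81
Sum = 16 + 81 + 36 + 49 + 81 = 263

263


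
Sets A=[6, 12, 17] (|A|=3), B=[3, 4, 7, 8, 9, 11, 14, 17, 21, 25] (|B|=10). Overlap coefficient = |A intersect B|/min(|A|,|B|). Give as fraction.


A intersect B = [17]
|A intersect B| = 1
min(|A|, |B|) = min(3, 10) = 3
Overlap = 1 / 3 = 1/3

1/3


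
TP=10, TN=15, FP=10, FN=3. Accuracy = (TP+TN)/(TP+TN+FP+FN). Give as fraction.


Accuracy = (TP + TN) / (TP + TN + FP + FN)
TP + TN = 10 + 15 = 25
Total = 10 + 15 + 10 + 3 = 38
Accuracy = 25 / 38 = 25/38

25/38


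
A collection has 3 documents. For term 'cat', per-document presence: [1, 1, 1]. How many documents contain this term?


Checking each document for 'cat':
Doc 1: present
Doc 2: present
Doc 3: present
df = sum of presences = 1 + 1 + 1 = 3

3


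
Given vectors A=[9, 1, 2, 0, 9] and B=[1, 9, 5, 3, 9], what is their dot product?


Dot product = sum of element-wise products
A[0]*B[0] = 9*1 = 9
A[1]*B[1] = 1*9 = 9
A[2]*B[2] = 2*5 = 10
A[3]*B[3] = 0*3 = 0
A[4]*B[4] = 9*9 = 81
Sum = 9 + 9 + 10 + 0 + 81 = 109

109


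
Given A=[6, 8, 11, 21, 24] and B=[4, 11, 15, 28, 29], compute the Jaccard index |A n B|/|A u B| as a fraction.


A intersect B = [11]
|A intersect B| = 1
A union B = [4, 6, 8, 11, 15, 21, 24, 28, 29]
|A union B| = 9
Jaccard = 1/9 = 1/9

1/9


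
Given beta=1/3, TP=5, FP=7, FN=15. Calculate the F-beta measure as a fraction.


P = TP/(TP+FP) = 5/12 = 5/12
R = TP/(TP+FN) = 5/20 = 1/4
beta^2 = 1/3^2 = 1/9
(1 + beta^2) = 10/9
Numerator = (1+beta^2)*P*R = 25/216
Denominator = beta^2*P + R = 5/108 + 1/4 = 8/27
F_beta = 25/64

25/64


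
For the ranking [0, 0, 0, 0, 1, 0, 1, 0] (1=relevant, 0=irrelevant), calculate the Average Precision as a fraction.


Computing P@k for each relevant position:
Position 1: not relevant
Position 2: not relevant
Position 3: not relevant
Position 4: not relevant
Position 5: relevant, P@5 = 1/5 = 1/5
Position 6: not relevant
Position 7: relevant, P@7 = 2/7 = 2/7
Position 8: not relevant
Sum of P@k = 1/5 + 2/7 = 17/35
AP = 17/35 / 2 = 17/70

17/70


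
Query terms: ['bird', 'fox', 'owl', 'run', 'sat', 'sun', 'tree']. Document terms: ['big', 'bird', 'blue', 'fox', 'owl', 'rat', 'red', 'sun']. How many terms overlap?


Query terms: ['bird', 'fox', 'owl', 'run', 'sat', 'sun', 'tree']
Document terms: ['big', 'bird', 'blue', 'fox', 'owl', 'rat', 'red', 'sun']
Common terms: ['bird', 'fox', 'owl', 'sun']
Overlap count = 4

4


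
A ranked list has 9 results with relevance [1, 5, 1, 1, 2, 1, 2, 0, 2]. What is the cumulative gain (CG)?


Cumulative Gain = sum of relevance scores
Position 1: rel=1, running sum=1
Position 2: rel=5, running sum=6
Position 3: rel=1, running sum=7
Position 4: rel=1, running sum=8
Position 5: rel=2, running sum=10
Position 6: rel=1, running sum=11
Position 7: rel=2, running sum=13
Position 8: rel=0, running sum=13
Position 9: rel=2, running sum=15
CG = 15

15


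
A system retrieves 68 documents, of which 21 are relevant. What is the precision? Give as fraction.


Precision = relevant_retrieved / total_retrieved
= 21 / 68
= 21 / (21 + 47)
= 21/68

21/68


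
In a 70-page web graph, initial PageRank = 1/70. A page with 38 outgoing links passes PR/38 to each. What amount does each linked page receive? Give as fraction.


Initial PR = 1/70 = 1/70
Outlinks = 38
Contribution per link = PR / outlinks
= 1/70 / 38
= 1/2660

1/2660


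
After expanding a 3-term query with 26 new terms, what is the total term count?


Original terms: 3
Expansion terms: 26
Total = 3 + 26 = 29

29


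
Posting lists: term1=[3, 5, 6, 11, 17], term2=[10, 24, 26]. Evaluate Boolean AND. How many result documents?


Boolean AND: find intersection of posting lists
term1 docs: [3, 5, 6, 11, 17]
term2 docs: [10, 24, 26]
Intersection: []
|intersection| = 0

0


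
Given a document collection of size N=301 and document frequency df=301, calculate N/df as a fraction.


IDF ratio = N / df
= 301 / 301
= 1

1


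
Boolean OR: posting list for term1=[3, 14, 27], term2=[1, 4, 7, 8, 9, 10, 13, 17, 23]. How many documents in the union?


Boolean OR: find union of posting lists
term1 docs: [3, 14, 27]
term2 docs: [1, 4, 7, 8, 9, 10, 13, 17, 23]
Union: [1, 3, 4, 7, 8, 9, 10, 13, 14, 17, 23, 27]
|union| = 12

12


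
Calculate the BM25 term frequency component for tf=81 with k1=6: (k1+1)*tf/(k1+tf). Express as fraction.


BM25 TF component = (k1+1)*tf / (k1+tf)
k1 = 6, tf = 81
Numerator = (6+1)*81 = 567
Denominator = 6 + 81 = 87
= 567/87 = 189/29

189/29


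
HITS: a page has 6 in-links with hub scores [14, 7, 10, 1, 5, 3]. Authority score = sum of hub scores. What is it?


Authority = sum of hub scores of in-linkers
In-link 1: hub score = 14
In-link 2: hub score = 7
In-link 3: hub score = 10
In-link 4: hub score = 1
In-link 5: hub score = 5
In-link 6: hub score = 3
Authority = 14 + 7 + 10 + 1 + 5 + 3 = 40

40


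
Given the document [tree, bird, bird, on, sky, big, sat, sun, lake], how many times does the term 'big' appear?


Document has 9 words
Scanning for 'big':
Found at positions: [5]
Count = 1

1


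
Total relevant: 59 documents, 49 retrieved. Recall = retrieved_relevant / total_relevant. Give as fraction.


Recall = retrieved_relevant / total_relevant
= 49 / 59
= 49 / (49 + 10)
= 49/59

49/59


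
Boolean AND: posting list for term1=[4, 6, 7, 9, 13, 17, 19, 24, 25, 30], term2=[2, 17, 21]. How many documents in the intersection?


Boolean AND: find intersection of posting lists
term1 docs: [4, 6, 7, 9, 13, 17, 19, 24, 25, 30]
term2 docs: [2, 17, 21]
Intersection: [17]
|intersection| = 1

1


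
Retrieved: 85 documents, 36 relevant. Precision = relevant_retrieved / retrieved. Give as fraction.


Precision = relevant_retrieved / total_retrieved
= 36 / 85
= 36 / (36 + 49)
= 36/85

36/85


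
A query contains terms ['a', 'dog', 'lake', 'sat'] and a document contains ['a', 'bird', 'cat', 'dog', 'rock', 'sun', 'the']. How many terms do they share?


Query terms: ['a', 'dog', 'lake', 'sat']
Document terms: ['a', 'bird', 'cat', 'dog', 'rock', 'sun', 'the']
Common terms: ['a', 'dog']
Overlap count = 2

2


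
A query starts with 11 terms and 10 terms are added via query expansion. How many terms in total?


Original terms: 11
Expansion terms: 10
Total = 11 + 10 = 21

21


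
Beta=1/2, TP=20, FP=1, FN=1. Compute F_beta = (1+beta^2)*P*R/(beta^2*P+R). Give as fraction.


P = TP/(TP+FP) = 20/21 = 20/21
R = TP/(TP+FN) = 20/21 = 20/21
beta^2 = 1/2^2 = 1/4
(1 + beta^2) = 5/4
Numerator = (1+beta^2)*P*R = 500/441
Denominator = beta^2*P + R = 5/21 + 20/21 = 25/21
F_beta = 20/21

20/21


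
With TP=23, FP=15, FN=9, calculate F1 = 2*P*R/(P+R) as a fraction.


F1 = 2 * P * R / (P + R)
P = TP/(TP+FP) = 23/38 = 23/38
R = TP/(TP+FN) = 23/32 = 23/32
2 * P * R = 2 * 23/38 * 23/32 = 529/608
P + R = 23/38 + 23/32 = 805/608
F1 = 529/608 / 805/608 = 23/35

23/35


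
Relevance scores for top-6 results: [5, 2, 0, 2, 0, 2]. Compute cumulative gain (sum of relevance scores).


Cumulative Gain = sum of relevance scores
Position 1: rel=5, running sum=5
Position 2: rel=2, running sum=7
Position 3: rel=0, running sum=7
Position 4: rel=2, running sum=9
Position 5: rel=0, running sum=9
Position 6: rel=2, running sum=11
CG = 11

11


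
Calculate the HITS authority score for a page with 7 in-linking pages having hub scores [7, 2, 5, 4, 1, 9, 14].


Authority = sum of hub scores of in-linkers
In-link 1: hub score = 7
In-link 2: hub score = 2
In-link 3: hub score = 5
In-link 4: hub score = 4
In-link 5: hub score = 1
In-link 6: hub score = 9
In-link 7: hub score = 14
Authority = 7 + 2 + 5 + 4 + 1 + 9 + 14 = 42

42


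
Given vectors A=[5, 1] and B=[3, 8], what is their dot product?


Dot product = sum of element-wise products
A[0]*B[0] = 5*3 = 15
A[1]*B[1] = 1*8 = 8
Sum = 15 + 8 = 23

23


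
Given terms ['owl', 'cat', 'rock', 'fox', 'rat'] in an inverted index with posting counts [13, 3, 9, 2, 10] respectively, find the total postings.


Summing posting list sizes:
'owl': 13 postings
'cat': 3 postings
'rock': 9 postings
'fox': 2 postings
'rat': 10 postings
Total = 13 + 3 + 9 + 2 + 10 = 37

37


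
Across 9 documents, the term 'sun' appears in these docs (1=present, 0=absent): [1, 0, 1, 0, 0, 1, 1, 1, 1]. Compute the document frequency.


Checking each document for 'sun':
Doc 1: present
Doc 2: absent
Doc 3: present
Doc 4: absent
Doc 5: absent
Doc 6: present
Doc 7: present
Doc 8: present
Doc 9: present
df = sum of presences = 1 + 0 + 1 + 0 + 0 + 1 + 1 + 1 + 1 = 6

6


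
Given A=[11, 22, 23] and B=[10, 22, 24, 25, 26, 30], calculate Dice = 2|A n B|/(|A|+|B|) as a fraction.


A intersect B = [22]
|A intersect B| = 1
|A| = 3, |B| = 6
Dice = 2*1 / (3+6)
= 2 / 9 = 2/9

2/9


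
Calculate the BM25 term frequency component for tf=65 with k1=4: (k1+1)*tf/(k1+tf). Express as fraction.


BM25 TF component = (k1+1)*tf / (k1+tf)
k1 = 4, tf = 65
Numerator = (4+1)*65 = 325
Denominator = 4 + 65 = 69
= 325/69 = 325/69

325/69


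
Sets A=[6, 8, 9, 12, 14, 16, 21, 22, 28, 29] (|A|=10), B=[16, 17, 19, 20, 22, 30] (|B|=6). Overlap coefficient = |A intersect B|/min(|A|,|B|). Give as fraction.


A intersect B = [16, 22]
|A intersect B| = 2
min(|A|, |B|) = min(10, 6) = 6
Overlap = 2 / 6 = 1/3

1/3


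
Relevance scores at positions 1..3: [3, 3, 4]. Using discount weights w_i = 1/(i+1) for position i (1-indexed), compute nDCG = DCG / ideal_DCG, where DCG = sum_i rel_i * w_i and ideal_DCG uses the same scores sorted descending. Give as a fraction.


Position discount weights w_i = 1/(i+1) for i=1..3:
Weights = [1/2, 1/3, 1/4]
Actual relevance: [3, 3, 4]
DCG = 3/2 + 3/3 + 4/4 = 7/2
Ideal relevance (sorted desc): [4, 3, 3]
Ideal DCG = 4/2 + 3/3 + 3/4 = 15/4
nDCG = DCG / ideal_DCG = 7/2 / 15/4 = 14/15

14/15


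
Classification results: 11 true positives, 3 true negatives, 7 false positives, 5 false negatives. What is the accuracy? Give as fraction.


Accuracy = (TP + TN) / (TP + TN + FP + FN)
TP + TN = 11 + 3 = 14
Total = 11 + 3 + 7 + 5 = 26
Accuracy = 14 / 26 = 7/13

7/13


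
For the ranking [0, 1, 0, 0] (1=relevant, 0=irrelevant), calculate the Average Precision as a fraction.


Computing P@k for each relevant position:
Position 1: not relevant
Position 2: relevant, P@2 = 1/2 = 1/2
Position 3: not relevant
Position 4: not relevant
Sum of P@k = 1/2 = 1/2
AP = 1/2 / 1 = 1/2

1/2


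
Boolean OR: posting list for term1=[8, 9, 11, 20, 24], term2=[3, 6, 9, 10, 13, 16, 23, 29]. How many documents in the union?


Boolean OR: find union of posting lists
term1 docs: [8, 9, 11, 20, 24]
term2 docs: [3, 6, 9, 10, 13, 16, 23, 29]
Union: [3, 6, 8, 9, 10, 11, 13, 16, 20, 23, 24, 29]
|union| = 12

12


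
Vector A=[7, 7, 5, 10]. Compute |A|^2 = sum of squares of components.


|A|^2 = sum of squared components
A[0]^2 = 7^2 = 49
A[1]^2 = 7^2 = 49
A[2]^2 = 5^2 = 25
A[3]^2 = 10^2 = 100
Sum = 49 + 49 + 25 + 100 = 223

223


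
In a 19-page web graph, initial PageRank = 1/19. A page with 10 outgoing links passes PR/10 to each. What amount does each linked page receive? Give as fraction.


Initial PR = 1/19 = 1/19
Outlinks = 10
Contribution per link = PR / outlinks
= 1/19 / 10
= 1/190

1/190


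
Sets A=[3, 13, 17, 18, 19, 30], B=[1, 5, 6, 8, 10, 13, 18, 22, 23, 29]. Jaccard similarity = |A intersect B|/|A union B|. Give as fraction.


A intersect B = [13, 18]
|A intersect B| = 2
A union B = [1, 3, 5, 6, 8, 10, 13, 17, 18, 19, 22, 23, 29, 30]
|A union B| = 14
Jaccard = 2/14 = 1/7

1/7


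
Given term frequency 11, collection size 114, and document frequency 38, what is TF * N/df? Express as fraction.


TF * (N/df)
= 11 * (114/38)
= 11 * 3
= 33

33


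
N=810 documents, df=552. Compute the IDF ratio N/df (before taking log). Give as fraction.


IDF ratio = N / df
= 810 / 552
= 135/92

135/92


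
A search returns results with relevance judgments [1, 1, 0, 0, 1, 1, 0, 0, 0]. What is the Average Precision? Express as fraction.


Computing P@k for each relevant position:
Position 1: relevant, P@1 = 1/1 = 1
Position 2: relevant, P@2 = 2/2 = 1
Position 3: not relevant
Position 4: not relevant
Position 5: relevant, P@5 = 3/5 = 3/5
Position 6: relevant, P@6 = 4/6 = 2/3
Position 7: not relevant
Position 8: not relevant
Position 9: not relevant
Sum of P@k = 1 + 1 + 3/5 + 2/3 = 49/15
AP = 49/15 / 4 = 49/60

49/60


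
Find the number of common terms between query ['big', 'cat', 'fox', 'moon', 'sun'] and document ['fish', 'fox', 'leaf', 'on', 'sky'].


Query terms: ['big', 'cat', 'fox', 'moon', 'sun']
Document terms: ['fish', 'fox', 'leaf', 'on', 'sky']
Common terms: ['fox']
Overlap count = 1

1


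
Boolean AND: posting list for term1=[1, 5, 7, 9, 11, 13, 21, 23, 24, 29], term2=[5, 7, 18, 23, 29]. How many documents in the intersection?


Boolean AND: find intersection of posting lists
term1 docs: [1, 5, 7, 9, 11, 13, 21, 23, 24, 29]
term2 docs: [5, 7, 18, 23, 29]
Intersection: [5, 7, 23, 29]
|intersection| = 4

4


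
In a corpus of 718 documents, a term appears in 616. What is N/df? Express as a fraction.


IDF ratio = N / df
= 718 / 616
= 359/308

359/308


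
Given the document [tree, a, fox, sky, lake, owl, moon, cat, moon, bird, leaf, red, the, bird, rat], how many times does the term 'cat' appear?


Document has 15 words
Scanning for 'cat':
Found at positions: [7]
Count = 1

1


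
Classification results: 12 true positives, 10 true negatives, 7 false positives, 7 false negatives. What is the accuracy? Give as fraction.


Accuracy = (TP + TN) / (TP + TN + FP + FN)
TP + TN = 12 + 10 = 22
Total = 12 + 10 + 7 + 7 = 36
Accuracy = 22 / 36 = 11/18

11/18


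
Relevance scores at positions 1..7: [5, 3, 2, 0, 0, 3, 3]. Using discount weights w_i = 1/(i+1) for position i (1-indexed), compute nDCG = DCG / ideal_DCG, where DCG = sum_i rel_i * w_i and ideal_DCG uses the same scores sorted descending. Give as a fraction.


Position discount weights w_i = 1/(i+1) for i=1..7:
Weights = [1/2, 1/3, 1/4, 1/5, 1/6, 1/7, 1/8]
Actual relevance: [5, 3, 2, 0, 0, 3, 3]
DCG = 5/2 + 3/3 + 2/4 + 0/5 + 0/6 + 3/7 + 3/8 = 269/56
Ideal relevance (sorted desc): [5, 3, 3, 3, 2, 0, 0]
Ideal DCG = 5/2 + 3/3 + 3/4 + 3/5 + 2/6 + 0/7 + 0/8 = 311/60
nDCG = DCG / ideal_DCG = 269/56 / 311/60 = 4035/4354

4035/4354


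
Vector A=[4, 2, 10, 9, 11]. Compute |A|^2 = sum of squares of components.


|A|^2 = sum of squared components
A[0]^2 = 4^2 = 16
A[1]^2 = 2^2 = 4
A[2]^2 = 10^2 = 100
A[3]^2 = 9^2 = 81
A[4]^2 = 11^2 = 121
Sum = 16 + 4 + 100 + 81 + 121 = 322

322


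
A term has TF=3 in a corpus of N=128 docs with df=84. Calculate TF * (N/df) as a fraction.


TF * (N/df)
= 3 * (128/84)
= 3 * 32/21
= 32/7

32/7


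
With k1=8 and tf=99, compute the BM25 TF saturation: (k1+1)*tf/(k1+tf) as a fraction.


BM25 TF component = (k1+1)*tf / (k1+tf)
k1 = 8, tf = 99
Numerator = (8+1)*99 = 891
Denominator = 8 + 99 = 107
= 891/107 = 891/107

891/107


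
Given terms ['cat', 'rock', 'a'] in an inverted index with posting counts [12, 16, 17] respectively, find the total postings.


Summing posting list sizes:
'cat': 12 postings
'rock': 16 postings
'a': 17 postings
Total = 12 + 16 + 17 = 45

45


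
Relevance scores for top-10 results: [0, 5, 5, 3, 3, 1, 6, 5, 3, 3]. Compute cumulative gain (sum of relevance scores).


Cumulative Gain = sum of relevance scores
Position 1: rel=0, running sum=0
Position 2: rel=5, running sum=5
Position 3: rel=5, running sum=10
Position 4: rel=3, running sum=13
Position 5: rel=3, running sum=16
Position 6: rel=1, running sum=17
Position 7: rel=6, running sum=23
Position 8: rel=5, running sum=28
Position 9: rel=3, running sum=31
Position 10: rel=3, running sum=34
CG = 34

34


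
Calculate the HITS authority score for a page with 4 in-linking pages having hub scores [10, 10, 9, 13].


Authority = sum of hub scores of in-linkers
In-link 1: hub score = 10
In-link 2: hub score = 10
In-link 3: hub score = 9
In-link 4: hub score = 13
Authority = 10 + 10 + 9 + 13 = 42

42


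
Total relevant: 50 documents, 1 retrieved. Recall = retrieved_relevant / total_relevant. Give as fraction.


Recall = retrieved_relevant / total_relevant
= 1 / 50
= 1 / (1 + 49)
= 1/50

1/50


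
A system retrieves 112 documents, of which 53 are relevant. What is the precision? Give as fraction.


Precision = relevant_retrieved / total_retrieved
= 53 / 112
= 53 / (53 + 59)
= 53/112

53/112


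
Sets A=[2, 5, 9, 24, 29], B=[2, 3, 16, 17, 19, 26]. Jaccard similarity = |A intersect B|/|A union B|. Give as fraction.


A intersect B = [2]
|A intersect B| = 1
A union B = [2, 3, 5, 9, 16, 17, 19, 24, 26, 29]
|A union B| = 10
Jaccard = 1/10 = 1/10

1/10


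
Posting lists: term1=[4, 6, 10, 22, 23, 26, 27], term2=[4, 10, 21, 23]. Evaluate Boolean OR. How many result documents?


Boolean OR: find union of posting lists
term1 docs: [4, 6, 10, 22, 23, 26, 27]
term2 docs: [4, 10, 21, 23]
Union: [4, 6, 10, 21, 22, 23, 26, 27]
|union| = 8

8


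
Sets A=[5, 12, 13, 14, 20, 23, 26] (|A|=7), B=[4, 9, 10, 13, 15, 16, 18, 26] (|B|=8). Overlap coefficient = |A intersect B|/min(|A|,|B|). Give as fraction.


A intersect B = [13, 26]
|A intersect B| = 2
min(|A|, |B|) = min(7, 8) = 7
Overlap = 2 / 7 = 2/7

2/7


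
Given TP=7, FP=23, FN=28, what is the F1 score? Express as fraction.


F1 = 2 * P * R / (P + R)
P = TP/(TP+FP) = 7/30 = 7/30
R = TP/(TP+FN) = 7/35 = 1/5
2 * P * R = 2 * 7/30 * 1/5 = 7/75
P + R = 7/30 + 1/5 = 13/30
F1 = 7/75 / 13/30 = 14/65

14/65


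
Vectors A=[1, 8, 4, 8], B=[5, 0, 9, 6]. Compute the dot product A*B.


Dot product = sum of element-wise products
A[0]*B[0] = 1*5 = 5
A[1]*B[1] = 8*0 = 0
A[2]*B[2] = 4*9 = 36
A[3]*B[3] = 8*6 = 48
Sum = 5 + 0 + 36 + 48 = 89

89


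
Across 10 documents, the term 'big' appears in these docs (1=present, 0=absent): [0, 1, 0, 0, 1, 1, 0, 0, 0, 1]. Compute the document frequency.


Checking each document for 'big':
Doc 1: absent
Doc 2: present
Doc 3: absent
Doc 4: absent
Doc 5: present
Doc 6: present
Doc 7: absent
Doc 8: absent
Doc 9: absent
Doc 10: present
df = sum of presences = 0 + 1 + 0 + 0 + 1 + 1 + 0 + 0 + 0 + 1 = 4

4


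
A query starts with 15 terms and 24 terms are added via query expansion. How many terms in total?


Original terms: 15
Expansion terms: 24
Total = 15 + 24 = 39

39


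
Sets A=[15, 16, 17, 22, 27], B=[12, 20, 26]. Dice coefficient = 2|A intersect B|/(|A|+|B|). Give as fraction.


A intersect B = []
|A intersect B| = 0
|A| = 5, |B| = 3
Dice = 2*0 / (5+3)
= 0 / 8 = 0

0


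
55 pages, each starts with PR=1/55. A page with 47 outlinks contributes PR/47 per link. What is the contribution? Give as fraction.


Initial PR = 1/55 = 1/55
Outlinks = 47
Contribution per link = PR / outlinks
= 1/55 / 47
= 1/2585

1/2585


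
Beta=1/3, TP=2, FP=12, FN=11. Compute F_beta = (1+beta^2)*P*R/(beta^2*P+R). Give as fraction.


P = TP/(TP+FP) = 2/14 = 1/7
R = TP/(TP+FN) = 2/13 = 2/13
beta^2 = 1/3^2 = 1/9
(1 + beta^2) = 10/9
Numerator = (1+beta^2)*P*R = 20/819
Denominator = beta^2*P + R = 1/63 + 2/13 = 139/819
F_beta = 20/139

20/139


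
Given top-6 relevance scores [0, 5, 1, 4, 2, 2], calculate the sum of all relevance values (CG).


Cumulative Gain = sum of relevance scores
Position 1: rel=0, running sum=0
Position 2: rel=5, running sum=5
Position 3: rel=1, running sum=6
Position 4: rel=4, running sum=10
Position 5: rel=2, running sum=12
Position 6: rel=2, running sum=14
CG = 14

14


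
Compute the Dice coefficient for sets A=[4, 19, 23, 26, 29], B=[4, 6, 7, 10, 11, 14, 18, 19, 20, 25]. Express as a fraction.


A intersect B = [4, 19]
|A intersect B| = 2
|A| = 5, |B| = 10
Dice = 2*2 / (5+10)
= 4 / 15 = 4/15

4/15


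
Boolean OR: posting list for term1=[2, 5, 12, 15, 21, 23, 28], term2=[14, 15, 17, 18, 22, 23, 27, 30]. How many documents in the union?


Boolean OR: find union of posting lists
term1 docs: [2, 5, 12, 15, 21, 23, 28]
term2 docs: [14, 15, 17, 18, 22, 23, 27, 30]
Union: [2, 5, 12, 14, 15, 17, 18, 21, 22, 23, 27, 28, 30]
|union| = 13

13


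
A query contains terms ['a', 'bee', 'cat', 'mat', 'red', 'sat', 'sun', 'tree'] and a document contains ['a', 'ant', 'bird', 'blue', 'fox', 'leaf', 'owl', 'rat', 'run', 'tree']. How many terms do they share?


Query terms: ['a', 'bee', 'cat', 'mat', 'red', 'sat', 'sun', 'tree']
Document terms: ['a', 'ant', 'bird', 'blue', 'fox', 'leaf', 'owl', 'rat', 'run', 'tree']
Common terms: ['a', 'tree']
Overlap count = 2

2


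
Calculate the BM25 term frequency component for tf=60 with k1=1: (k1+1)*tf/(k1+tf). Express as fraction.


BM25 TF component = (k1+1)*tf / (k1+tf)
k1 = 1, tf = 60
Numerator = (1+1)*60 = 120
Denominator = 1 + 60 = 61
= 120/61 = 120/61

120/61


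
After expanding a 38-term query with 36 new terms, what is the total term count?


Original terms: 38
Expansion terms: 36
Total = 38 + 36 = 74

74


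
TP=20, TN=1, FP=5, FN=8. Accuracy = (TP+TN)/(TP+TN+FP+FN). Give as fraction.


Accuracy = (TP + TN) / (TP + TN + FP + FN)
TP + TN = 20 + 1 = 21
Total = 20 + 1 + 5 + 8 = 34
Accuracy = 21 / 34 = 21/34

21/34


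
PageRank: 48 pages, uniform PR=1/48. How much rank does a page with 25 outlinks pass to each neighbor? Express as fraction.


Initial PR = 1/48 = 1/48
Outlinks = 25
Contribution per link = PR / outlinks
= 1/48 / 25
= 1/1200

1/1200


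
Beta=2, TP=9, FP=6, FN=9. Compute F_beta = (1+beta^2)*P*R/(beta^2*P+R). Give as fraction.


P = TP/(TP+FP) = 9/15 = 3/5
R = TP/(TP+FN) = 9/18 = 1/2
beta^2 = 2^2 = 4
(1 + beta^2) = 5
Numerator = (1+beta^2)*P*R = 3/2
Denominator = beta^2*P + R = 12/5 + 1/2 = 29/10
F_beta = 15/29

15/29


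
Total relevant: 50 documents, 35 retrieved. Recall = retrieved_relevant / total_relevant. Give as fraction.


Recall = retrieved_relevant / total_relevant
= 35 / 50
= 35 / (35 + 15)
= 7/10

7/10


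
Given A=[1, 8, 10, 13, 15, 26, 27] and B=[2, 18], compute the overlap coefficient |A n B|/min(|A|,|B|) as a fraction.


A intersect B = []
|A intersect B| = 0
min(|A|, |B|) = min(7, 2) = 2
Overlap = 0 / 2 = 0

0


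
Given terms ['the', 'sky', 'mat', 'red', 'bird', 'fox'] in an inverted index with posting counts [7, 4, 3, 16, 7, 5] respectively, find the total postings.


Summing posting list sizes:
'the': 7 postings
'sky': 4 postings
'mat': 3 postings
'red': 16 postings
'bird': 7 postings
'fox': 5 postings
Total = 7 + 4 + 3 + 16 + 7 + 5 = 42

42


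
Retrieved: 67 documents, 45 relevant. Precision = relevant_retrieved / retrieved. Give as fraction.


Precision = relevant_retrieved / total_retrieved
= 45 / 67
= 45 / (45 + 22)
= 45/67

45/67


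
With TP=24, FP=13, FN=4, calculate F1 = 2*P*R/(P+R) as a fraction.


F1 = 2 * P * R / (P + R)
P = TP/(TP+FP) = 24/37 = 24/37
R = TP/(TP+FN) = 24/28 = 6/7
2 * P * R = 2 * 24/37 * 6/7 = 288/259
P + R = 24/37 + 6/7 = 390/259
F1 = 288/259 / 390/259 = 48/65

48/65


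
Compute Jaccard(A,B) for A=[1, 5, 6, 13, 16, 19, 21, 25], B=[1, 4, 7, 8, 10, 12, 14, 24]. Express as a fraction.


A intersect B = [1]
|A intersect B| = 1
A union B = [1, 4, 5, 6, 7, 8, 10, 12, 13, 14, 16, 19, 21, 24, 25]
|A union B| = 15
Jaccard = 1/15 = 1/15

1/15


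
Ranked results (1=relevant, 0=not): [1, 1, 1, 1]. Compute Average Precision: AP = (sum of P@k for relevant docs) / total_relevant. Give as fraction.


Computing P@k for each relevant position:
Position 1: relevant, P@1 = 1/1 = 1
Position 2: relevant, P@2 = 2/2 = 1
Position 3: relevant, P@3 = 3/3 = 1
Position 4: relevant, P@4 = 4/4 = 1
Sum of P@k = 1 + 1 + 1 + 1 = 4
AP = 4 / 4 = 1

1


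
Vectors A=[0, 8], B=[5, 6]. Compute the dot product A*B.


Dot product = sum of element-wise products
A[0]*B[0] = 0*5 = 0
A[1]*B[1] = 8*6 = 48
Sum = 0 + 48 = 48

48


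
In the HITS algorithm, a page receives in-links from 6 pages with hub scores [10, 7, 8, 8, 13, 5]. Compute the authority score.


Authority = sum of hub scores of in-linkers
In-link 1: hub score = 10
In-link 2: hub score = 7
In-link 3: hub score = 8
In-link 4: hub score = 8
In-link 5: hub score = 13
In-link 6: hub score = 5
Authority = 10 + 7 + 8 + 8 + 13 + 5 = 51

51


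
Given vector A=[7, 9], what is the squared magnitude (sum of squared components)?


|A|^2 = sum of squared components
A[0]^2 = 7^2 = 49
A[1]^2 = 9^2 = 81
Sum = 49 + 81 = 130

130


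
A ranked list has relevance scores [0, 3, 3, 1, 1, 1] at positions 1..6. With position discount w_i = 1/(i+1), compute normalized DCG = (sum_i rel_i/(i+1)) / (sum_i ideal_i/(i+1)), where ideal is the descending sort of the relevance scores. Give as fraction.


Position discount weights w_i = 1/(i+1) for i=1..6:
Weights = [1/2, 1/3, 1/4, 1/5, 1/6, 1/7]
Actual relevance: [0, 3, 3, 1, 1, 1]
DCG = 0/2 + 3/3 + 3/4 + 1/5 + 1/6 + 1/7 = 949/420
Ideal relevance (sorted desc): [3, 3, 1, 1, 1, 0]
Ideal DCG = 3/2 + 3/3 + 1/4 + 1/5 + 1/6 + 0/7 = 187/60
nDCG = DCG / ideal_DCG = 949/420 / 187/60 = 949/1309

949/1309


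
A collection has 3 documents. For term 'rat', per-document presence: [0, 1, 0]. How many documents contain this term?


Checking each document for 'rat':
Doc 1: absent
Doc 2: present
Doc 3: absent
df = sum of presences = 0 + 1 + 0 = 1

1


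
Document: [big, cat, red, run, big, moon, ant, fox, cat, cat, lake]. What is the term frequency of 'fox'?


Document has 11 words
Scanning for 'fox':
Found at positions: [7]
Count = 1

1


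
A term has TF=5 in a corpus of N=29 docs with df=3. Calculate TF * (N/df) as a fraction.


TF * (N/df)
= 5 * (29/3)
= 5 * 29/3
= 145/3

145/3


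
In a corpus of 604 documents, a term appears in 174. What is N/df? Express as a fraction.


IDF ratio = N / df
= 604 / 174
= 302/87

302/87


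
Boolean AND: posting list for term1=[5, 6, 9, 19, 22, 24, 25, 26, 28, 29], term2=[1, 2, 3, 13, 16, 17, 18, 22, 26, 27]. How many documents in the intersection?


Boolean AND: find intersection of posting lists
term1 docs: [5, 6, 9, 19, 22, 24, 25, 26, 28, 29]
term2 docs: [1, 2, 3, 13, 16, 17, 18, 22, 26, 27]
Intersection: [22, 26]
|intersection| = 2

2


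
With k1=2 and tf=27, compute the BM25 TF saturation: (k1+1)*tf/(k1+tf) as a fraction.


BM25 TF component = (k1+1)*tf / (k1+tf)
k1 = 2, tf = 27
Numerator = (2+1)*27 = 81
Denominator = 2 + 27 = 29
= 81/29 = 81/29

81/29


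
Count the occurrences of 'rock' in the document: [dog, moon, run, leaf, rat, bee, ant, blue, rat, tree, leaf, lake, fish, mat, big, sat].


Document has 16 words
Scanning for 'rock':
Term not found in document
Count = 0

0


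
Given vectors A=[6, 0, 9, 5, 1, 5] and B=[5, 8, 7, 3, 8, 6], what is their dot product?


Dot product = sum of element-wise products
A[0]*B[0] = 6*5 = 30
A[1]*B[1] = 0*8 = 0
A[2]*B[2] = 9*7 = 63
A[3]*B[3] = 5*3 = 15
A[4]*B[4] = 1*8 = 8
A[5]*B[5] = 5*6 = 30
Sum = 30 + 0 + 63 + 15 + 8 + 30 = 146

146


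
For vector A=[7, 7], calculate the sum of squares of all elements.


|A|^2 = sum of squared components
A[0]^2 = 7^2 = 49
A[1]^2 = 7^2 = 49
Sum = 49 + 49 = 98

98


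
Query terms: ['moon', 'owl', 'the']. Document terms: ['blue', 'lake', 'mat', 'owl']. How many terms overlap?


Query terms: ['moon', 'owl', 'the']
Document terms: ['blue', 'lake', 'mat', 'owl']
Common terms: ['owl']
Overlap count = 1

1


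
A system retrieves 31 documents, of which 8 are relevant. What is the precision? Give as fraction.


Precision = relevant_retrieved / total_retrieved
= 8 / 31
= 8 / (8 + 23)
= 8/31

8/31


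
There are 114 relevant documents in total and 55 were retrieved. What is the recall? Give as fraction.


Recall = retrieved_relevant / total_relevant
= 55 / 114
= 55 / (55 + 59)
= 55/114

55/114


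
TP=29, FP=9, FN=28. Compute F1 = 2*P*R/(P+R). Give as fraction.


F1 = 2 * P * R / (P + R)
P = TP/(TP+FP) = 29/38 = 29/38
R = TP/(TP+FN) = 29/57 = 29/57
2 * P * R = 2 * 29/38 * 29/57 = 841/1083
P + R = 29/38 + 29/57 = 145/114
F1 = 841/1083 / 145/114 = 58/95

58/95


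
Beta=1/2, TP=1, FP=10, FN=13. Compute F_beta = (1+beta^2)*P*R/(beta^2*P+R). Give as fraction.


P = TP/(TP+FP) = 1/11 = 1/11
R = TP/(TP+FN) = 1/14 = 1/14
beta^2 = 1/2^2 = 1/4
(1 + beta^2) = 5/4
Numerator = (1+beta^2)*P*R = 5/616
Denominator = beta^2*P + R = 1/44 + 1/14 = 29/308
F_beta = 5/58

5/58


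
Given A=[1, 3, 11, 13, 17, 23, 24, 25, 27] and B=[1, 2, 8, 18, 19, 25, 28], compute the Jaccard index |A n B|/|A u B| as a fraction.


A intersect B = [1, 25]
|A intersect B| = 2
A union B = [1, 2, 3, 8, 11, 13, 17, 18, 19, 23, 24, 25, 27, 28]
|A union B| = 14
Jaccard = 2/14 = 1/7

1/7


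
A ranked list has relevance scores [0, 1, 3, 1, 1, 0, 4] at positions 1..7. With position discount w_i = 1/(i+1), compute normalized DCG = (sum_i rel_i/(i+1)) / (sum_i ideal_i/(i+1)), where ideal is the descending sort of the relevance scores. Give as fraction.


Position discount weights w_i = 1/(i+1) for i=1..7:
Weights = [1/2, 1/3, 1/4, 1/5, 1/6, 1/7, 1/8]
Actual relevance: [0, 1, 3, 1, 1, 0, 4]
DCG = 0/2 + 1/3 + 3/4 + 1/5 + 1/6 + 0/7 + 4/8 = 39/20
Ideal relevance (sorted desc): [4, 3, 1, 1, 1, 0, 0]
Ideal DCG = 4/2 + 3/3 + 1/4 + 1/5 + 1/6 + 0/7 + 0/8 = 217/60
nDCG = DCG / ideal_DCG = 39/20 / 217/60 = 117/217

117/217


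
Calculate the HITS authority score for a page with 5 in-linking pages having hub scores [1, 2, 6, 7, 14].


Authority = sum of hub scores of in-linkers
In-link 1: hub score = 1
In-link 2: hub score = 2
In-link 3: hub score = 6
In-link 4: hub score = 7
In-link 5: hub score = 14
Authority = 1 + 2 + 6 + 7 + 14 = 30

30


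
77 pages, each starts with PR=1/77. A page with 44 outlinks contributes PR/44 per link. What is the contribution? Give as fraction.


Initial PR = 1/77 = 1/77
Outlinks = 44
Contribution per link = PR / outlinks
= 1/77 / 44
= 1/3388

1/3388


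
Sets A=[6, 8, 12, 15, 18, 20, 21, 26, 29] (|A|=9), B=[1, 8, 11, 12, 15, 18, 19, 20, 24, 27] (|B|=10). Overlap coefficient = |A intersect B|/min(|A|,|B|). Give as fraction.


A intersect B = [8, 12, 15, 18, 20]
|A intersect B| = 5
min(|A|, |B|) = min(9, 10) = 9
Overlap = 5 / 9 = 5/9

5/9


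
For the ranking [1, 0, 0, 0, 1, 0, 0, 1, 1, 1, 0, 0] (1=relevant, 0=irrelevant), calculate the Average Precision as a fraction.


Computing P@k for each relevant position:
Position 1: relevant, P@1 = 1/1 = 1
Position 2: not relevant
Position 3: not relevant
Position 4: not relevant
Position 5: relevant, P@5 = 2/5 = 2/5
Position 6: not relevant
Position 7: not relevant
Position 8: relevant, P@8 = 3/8 = 3/8
Position 9: relevant, P@9 = 4/9 = 4/9
Position 10: relevant, P@10 = 5/10 = 1/2
Position 11: not relevant
Position 12: not relevant
Sum of P@k = 1 + 2/5 + 3/8 + 4/9 + 1/2 = 979/360
AP = 979/360 / 5 = 979/1800

979/1800


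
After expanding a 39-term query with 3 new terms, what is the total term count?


Original terms: 39
Expansion terms: 3
Total = 39 + 3 = 42

42


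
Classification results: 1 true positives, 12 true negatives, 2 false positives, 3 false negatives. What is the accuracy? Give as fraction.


Accuracy = (TP + TN) / (TP + TN + FP + FN)
TP + TN = 1 + 12 = 13
Total = 1 + 12 + 2 + 3 = 18
Accuracy = 13 / 18 = 13/18

13/18
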